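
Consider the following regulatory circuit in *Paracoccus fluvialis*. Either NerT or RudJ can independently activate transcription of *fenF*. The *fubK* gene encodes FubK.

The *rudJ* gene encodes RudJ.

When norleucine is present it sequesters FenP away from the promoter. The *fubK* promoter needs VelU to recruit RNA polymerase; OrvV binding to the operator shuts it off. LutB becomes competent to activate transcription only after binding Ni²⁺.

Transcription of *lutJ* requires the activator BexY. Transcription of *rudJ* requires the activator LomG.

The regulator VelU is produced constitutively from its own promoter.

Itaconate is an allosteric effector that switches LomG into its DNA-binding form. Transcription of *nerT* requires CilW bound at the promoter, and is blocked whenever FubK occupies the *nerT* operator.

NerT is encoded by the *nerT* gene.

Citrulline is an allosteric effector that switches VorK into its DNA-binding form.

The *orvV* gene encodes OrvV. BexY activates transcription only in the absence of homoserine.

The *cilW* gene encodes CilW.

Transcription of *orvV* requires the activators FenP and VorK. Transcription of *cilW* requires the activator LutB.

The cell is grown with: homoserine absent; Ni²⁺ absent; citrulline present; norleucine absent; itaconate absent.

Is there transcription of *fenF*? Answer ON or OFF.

Norleucine is absent, so FenP is active.
Citrulline is present, so VorK is active.
No repressor is bound and FenP and VorK are active, so *orvV* is transcribed.
So OrvV is produced and active.
VelU is produced constitutively and is active.
With repressor OrvV bound, *fubK* is not transcribed.
So FubK is not produced.
Ni²⁺ is absent, so LutB is inactive.
Required activator LutB is absent, so *cilW* is not transcribed.
So CilW is not produced.
Required activator CilW is absent, so *nerT* is not transcribed.
So NerT is not produced.
Itaconate is absent, so LomG is inactive.
Required activator LomG is absent, so *rudJ* is not transcribed.
So RudJ is not produced.
No activator is available at the *fenF* promoter, so *fenF* is not transcribed.

OFF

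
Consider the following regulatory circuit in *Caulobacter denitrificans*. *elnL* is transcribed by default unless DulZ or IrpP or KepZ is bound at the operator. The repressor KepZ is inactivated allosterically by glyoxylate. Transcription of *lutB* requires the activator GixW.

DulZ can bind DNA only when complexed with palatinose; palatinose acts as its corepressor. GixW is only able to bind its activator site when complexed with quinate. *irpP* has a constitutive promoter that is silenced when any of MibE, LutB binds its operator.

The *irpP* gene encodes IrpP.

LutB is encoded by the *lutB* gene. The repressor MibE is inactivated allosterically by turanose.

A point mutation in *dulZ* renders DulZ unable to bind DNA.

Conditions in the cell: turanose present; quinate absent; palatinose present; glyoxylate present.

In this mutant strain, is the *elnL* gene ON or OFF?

DulZ is non-functional in this strain, so it has no effect.
Turanose is present, so MibE is inactive.
Quinate is absent, so GixW is inactive.
Required activator GixW is absent, so *lutB* is not transcribed.
So LutB is not produced.
With no repressor bound, *irpP* is transcribed.
So IrpP is produced and active.
Glyoxylate is present, so KepZ is inactive.
With repressor IrpP bound, *elnL* is not transcribed.

OFF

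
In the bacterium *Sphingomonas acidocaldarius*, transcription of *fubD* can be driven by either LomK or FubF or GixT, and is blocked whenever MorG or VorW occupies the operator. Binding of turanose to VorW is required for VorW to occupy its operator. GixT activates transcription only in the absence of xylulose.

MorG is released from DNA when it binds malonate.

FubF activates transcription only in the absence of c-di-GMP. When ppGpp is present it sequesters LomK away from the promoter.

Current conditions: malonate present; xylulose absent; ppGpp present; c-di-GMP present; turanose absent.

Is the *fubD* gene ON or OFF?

Malonate is present, so MorG is inactive.
ppGpp is present, so LomK is inactive.
Turanose is absent, so VorW is inactive.
c-di-GMP is present, so FubF is inactive.
Xylulose is absent, so GixT is active.
Activator GixT is present, so *fubD* is transcribed.

ON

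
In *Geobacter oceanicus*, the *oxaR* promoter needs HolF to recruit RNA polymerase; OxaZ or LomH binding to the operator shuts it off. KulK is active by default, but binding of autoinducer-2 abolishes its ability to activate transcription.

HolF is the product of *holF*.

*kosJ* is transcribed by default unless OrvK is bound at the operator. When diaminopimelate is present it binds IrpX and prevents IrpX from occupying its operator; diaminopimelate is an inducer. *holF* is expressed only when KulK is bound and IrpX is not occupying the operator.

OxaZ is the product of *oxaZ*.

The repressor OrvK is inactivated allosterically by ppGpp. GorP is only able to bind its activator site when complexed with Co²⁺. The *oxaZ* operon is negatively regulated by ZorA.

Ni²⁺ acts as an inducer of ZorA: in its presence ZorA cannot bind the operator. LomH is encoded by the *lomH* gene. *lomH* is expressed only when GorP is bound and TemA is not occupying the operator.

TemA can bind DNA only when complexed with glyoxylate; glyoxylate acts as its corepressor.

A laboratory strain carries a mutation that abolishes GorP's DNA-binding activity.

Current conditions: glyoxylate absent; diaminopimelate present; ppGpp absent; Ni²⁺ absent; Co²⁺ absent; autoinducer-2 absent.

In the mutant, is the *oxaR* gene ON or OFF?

ON

Diaminopimelate is present, so IrpX is inactive.
Autoinducer-2 is absent, so KulK is active.
No repressor is bound and KulK is active, so *holF* is transcribed.
So HolF is produced and active.
Ni²⁺ is absent, so ZorA is active.
With repressor ZorA bound, *oxaZ* is not transcribed.
So OxaZ is not produced.
Glyoxylate is absent, so TemA is inactive.
GorP is non-functional in this strain, so it has no effect.
Required activator GorP is absent, so *lomH* is not transcribed.
So LomH is not produced.
No repressor is bound and HolF is active, so *oxaR* is transcribed.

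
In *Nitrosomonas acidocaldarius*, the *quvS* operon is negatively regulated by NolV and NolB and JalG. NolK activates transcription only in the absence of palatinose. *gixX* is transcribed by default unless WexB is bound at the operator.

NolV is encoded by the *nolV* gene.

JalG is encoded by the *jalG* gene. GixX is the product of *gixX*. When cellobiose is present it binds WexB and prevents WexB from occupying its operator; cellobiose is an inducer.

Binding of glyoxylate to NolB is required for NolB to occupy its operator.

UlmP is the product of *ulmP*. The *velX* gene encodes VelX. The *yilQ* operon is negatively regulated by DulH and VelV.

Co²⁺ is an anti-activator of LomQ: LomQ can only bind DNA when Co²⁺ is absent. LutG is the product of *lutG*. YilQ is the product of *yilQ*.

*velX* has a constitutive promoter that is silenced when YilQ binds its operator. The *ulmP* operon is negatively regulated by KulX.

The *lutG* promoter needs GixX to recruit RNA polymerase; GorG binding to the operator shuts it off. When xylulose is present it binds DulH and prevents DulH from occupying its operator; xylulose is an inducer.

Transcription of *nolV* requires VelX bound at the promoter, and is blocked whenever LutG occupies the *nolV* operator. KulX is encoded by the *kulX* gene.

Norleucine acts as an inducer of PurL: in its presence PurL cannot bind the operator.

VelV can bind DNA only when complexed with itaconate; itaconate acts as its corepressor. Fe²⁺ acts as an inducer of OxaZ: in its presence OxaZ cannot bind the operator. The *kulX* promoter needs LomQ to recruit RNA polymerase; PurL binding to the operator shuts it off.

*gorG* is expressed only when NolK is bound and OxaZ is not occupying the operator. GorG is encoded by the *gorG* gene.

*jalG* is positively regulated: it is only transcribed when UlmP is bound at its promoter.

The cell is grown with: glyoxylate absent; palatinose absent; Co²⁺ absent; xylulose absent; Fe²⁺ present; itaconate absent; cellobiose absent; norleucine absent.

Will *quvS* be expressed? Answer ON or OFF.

Xylulose is absent, so DulH is active.
Itaconate is absent, so VelV is inactive.
With repressor DulH bound, *yilQ* is not transcribed.
So YilQ is not produced.
With no repressor bound, *velX* is transcribed.
So VelX is produced and active.
Cellobiose is absent, so WexB is active.
With repressor WexB bound, *gixX* is not transcribed.
So GixX is not produced.
Fe²⁺ is present, so OxaZ is inactive.
Palatinose is absent, so NolK is active.
No repressor is bound and NolK is active, so *gorG* is transcribed.
So GorG is produced and active.
With repressor GorG bound, *lutG* is not transcribed.
So LutG is not produced.
No repressor is bound and VelX is active, so *nolV* is transcribed.
So NolV is produced and active.
Glyoxylate is absent, so NolB is inactive.
Co²⁺ is absent, so LomQ is active.
Norleucine is absent, so PurL is active.
With repressor PurL bound, *kulX* is not transcribed.
So KulX is not produced.
With no repressor bound, *ulmP* is transcribed.
So UlmP is produced and active.
No repressor is bound and UlmP is active, so *jalG* is transcribed.
So JalG is produced and active.
With repressor NolV bound, *quvS* is not transcribed.

OFF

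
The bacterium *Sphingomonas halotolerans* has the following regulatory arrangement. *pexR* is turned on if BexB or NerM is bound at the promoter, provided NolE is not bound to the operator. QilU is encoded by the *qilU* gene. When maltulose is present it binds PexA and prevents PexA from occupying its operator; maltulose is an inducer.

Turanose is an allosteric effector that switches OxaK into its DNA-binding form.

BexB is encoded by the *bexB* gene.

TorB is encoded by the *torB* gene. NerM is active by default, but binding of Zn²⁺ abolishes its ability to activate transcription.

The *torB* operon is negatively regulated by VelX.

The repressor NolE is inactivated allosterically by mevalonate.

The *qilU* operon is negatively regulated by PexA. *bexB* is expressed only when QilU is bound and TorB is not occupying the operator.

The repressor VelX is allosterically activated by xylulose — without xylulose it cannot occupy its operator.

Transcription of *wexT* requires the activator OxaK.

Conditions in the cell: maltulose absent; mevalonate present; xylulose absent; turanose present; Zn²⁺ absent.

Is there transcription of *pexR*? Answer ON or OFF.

ON

Maltulose is absent, so PexA is active.
With repressor PexA bound, *qilU* is not transcribed.
So QilU is not produced.
Xylulose is absent, so VelX is inactive.
With no repressor bound, *torB* is transcribed.
So TorB is produced and active.
With repressor TorB bound, *bexB* is not transcribed.
So BexB is not produced.
Mevalonate is present, so NolE is inactive.
Zn²⁺ is absent, so NerM is active.
Activator NerM is present, so *pexR* is transcribed.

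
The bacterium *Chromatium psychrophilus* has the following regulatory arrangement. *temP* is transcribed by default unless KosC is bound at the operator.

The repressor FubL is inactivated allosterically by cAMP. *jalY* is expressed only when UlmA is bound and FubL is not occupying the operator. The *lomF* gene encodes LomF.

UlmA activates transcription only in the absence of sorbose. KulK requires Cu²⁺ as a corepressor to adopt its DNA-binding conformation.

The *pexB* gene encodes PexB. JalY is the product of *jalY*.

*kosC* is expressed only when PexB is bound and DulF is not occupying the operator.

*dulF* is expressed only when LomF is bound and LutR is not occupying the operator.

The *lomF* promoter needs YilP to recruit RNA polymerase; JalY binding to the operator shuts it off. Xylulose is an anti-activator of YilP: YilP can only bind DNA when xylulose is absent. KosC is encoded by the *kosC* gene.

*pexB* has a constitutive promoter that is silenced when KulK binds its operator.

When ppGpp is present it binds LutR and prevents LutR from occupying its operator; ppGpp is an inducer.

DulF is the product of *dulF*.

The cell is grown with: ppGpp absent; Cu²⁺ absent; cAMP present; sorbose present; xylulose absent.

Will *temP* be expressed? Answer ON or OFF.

OFF

cAMP is present, so FubL is inactive.
Sorbose is present, so UlmA is inactive.
Required activator UlmA is absent, so *jalY* is not transcribed.
So JalY is not produced.
Xylulose is absent, so YilP is active.
No repressor is bound and YilP is active, so *lomF* is transcribed.
So LomF is produced and active.
ppGpp is absent, so LutR is active.
With repressor LutR bound, *dulF* is not transcribed.
So DulF is not produced.
Cu²⁺ is absent, so KulK is inactive.
With no repressor bound, *pexB* is transcribed.
So PexB is produced and active.
No repressor is bound and PexB is active, so *kosC* is transcribed.
So KosC is produced and active.
With repressor KosC bound, *temP* is not transcribed.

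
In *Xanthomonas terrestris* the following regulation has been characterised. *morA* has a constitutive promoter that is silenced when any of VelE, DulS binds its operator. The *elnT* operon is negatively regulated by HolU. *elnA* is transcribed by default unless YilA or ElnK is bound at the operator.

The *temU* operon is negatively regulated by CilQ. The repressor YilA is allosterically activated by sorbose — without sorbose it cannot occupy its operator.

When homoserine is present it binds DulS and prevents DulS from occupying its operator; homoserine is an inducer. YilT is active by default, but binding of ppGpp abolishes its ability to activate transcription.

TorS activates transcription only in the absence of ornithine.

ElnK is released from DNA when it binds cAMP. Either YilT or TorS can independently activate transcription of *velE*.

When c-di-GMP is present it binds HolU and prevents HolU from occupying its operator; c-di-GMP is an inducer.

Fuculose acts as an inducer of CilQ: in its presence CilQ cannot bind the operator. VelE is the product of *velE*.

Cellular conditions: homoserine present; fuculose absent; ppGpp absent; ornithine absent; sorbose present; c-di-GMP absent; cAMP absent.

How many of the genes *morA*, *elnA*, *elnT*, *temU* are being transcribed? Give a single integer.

ppGpp is absent, so YilT is active.
Ornithine is absent, so TorS is active.
Activator YilT is present, so *velE* is transcribed.
So VelE is produced and active.
Homoserine is present, so DulS is inactive.
With repressor VelE bound, *morA* is not transcribed.
→ *morA* is OFF.
Sorbose is present, so YilA is active.
cAMP is absent, so ElnK is active.
With repressor YilA bound, *elnA* is not transcribed.
→ *elnA* is OFF.
c-di-GMP is absent, so HolU is active.
With repressor HolU bound, *elnT* is not transcribed.
→ *elnT* is OFF.
Fuculose is absent, so CilQ is active.
With repressor CilQ bound, *temU* is not transcribed.
→ *temU* is OFF.
0 of the 4 genes are transcribed.

0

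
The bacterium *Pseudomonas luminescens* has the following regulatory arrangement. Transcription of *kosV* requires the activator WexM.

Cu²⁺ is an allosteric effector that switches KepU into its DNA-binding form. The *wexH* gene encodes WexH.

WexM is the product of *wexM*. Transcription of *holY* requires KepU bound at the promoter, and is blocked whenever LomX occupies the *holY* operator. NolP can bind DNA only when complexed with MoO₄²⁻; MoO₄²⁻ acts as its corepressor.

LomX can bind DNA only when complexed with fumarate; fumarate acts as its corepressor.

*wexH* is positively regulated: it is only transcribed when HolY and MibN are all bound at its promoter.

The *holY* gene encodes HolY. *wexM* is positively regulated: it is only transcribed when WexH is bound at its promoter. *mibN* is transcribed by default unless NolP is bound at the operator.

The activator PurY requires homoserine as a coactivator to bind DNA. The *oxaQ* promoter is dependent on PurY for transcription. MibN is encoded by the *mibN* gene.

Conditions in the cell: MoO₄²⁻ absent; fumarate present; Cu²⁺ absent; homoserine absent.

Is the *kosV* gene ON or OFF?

Cu²⁺ is absent, so KepU is inactive.
Fumarate is present, so LomX is active.
With repressor LomX bound, *holY* is not transcribed.
So HolY is not produced.
MoO₄²⁻ is absent, so NolP is inactive.
With no repressor bound, *mibN* is transcribed.
So MibN is produced and active.
Required activator HolY is absent, so *wexH* is not transcribed.
So WexH is not produced.
Required activator WexH is absent, so *wexM* is not transcribed.
So WexM is not produced.
Required activator WexM is absent, so *kosV* is not transcribed.

OFF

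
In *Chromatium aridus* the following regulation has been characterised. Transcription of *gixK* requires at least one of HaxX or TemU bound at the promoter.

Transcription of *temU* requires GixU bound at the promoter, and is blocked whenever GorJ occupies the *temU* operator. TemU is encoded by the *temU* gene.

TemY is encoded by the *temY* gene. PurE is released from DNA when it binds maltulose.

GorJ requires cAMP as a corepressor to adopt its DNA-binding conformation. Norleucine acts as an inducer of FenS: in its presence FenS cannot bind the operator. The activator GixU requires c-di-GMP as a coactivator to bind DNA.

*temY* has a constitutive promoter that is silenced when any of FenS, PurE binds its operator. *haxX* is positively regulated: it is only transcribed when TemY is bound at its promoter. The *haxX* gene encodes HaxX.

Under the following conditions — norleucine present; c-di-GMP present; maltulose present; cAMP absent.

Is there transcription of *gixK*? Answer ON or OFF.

Norleucine is present, so FenS is inactive.
Maltulose is present, so PurE is inactive.
With no repressor bound, *temY* is transcribed.
So TemY is produced and active.
No repressor is bound and TemY is active, so *haxX* is transcribed.
So HaxX is produced and active.
cAMP is absent, so GorJ is inactive.
c-di-GMP is present, so GixU is active.
No repressor is bound and GixU is active, so *temU* is transcribed.
So TemU is produced and active.
Activator HaxX is present, so *gixK* is transcribed.

ON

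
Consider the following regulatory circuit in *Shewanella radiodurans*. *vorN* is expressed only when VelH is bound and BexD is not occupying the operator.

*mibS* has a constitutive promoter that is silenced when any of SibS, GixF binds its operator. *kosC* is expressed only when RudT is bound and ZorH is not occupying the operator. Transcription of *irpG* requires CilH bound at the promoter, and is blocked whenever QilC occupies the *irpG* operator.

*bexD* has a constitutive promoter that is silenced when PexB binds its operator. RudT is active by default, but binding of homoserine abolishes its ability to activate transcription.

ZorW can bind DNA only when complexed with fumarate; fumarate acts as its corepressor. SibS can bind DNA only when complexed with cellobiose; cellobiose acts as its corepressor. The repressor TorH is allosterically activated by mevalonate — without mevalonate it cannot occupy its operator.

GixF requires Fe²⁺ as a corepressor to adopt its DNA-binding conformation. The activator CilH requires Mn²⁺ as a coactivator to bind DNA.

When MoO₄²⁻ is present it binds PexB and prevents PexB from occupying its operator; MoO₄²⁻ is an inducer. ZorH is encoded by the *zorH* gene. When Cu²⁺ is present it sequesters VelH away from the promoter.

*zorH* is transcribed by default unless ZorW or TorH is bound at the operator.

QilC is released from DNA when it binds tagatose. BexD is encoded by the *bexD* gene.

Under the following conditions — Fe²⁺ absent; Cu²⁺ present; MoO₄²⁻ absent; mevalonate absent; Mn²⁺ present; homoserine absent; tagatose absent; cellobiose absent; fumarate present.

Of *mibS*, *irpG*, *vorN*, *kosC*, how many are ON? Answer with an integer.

Cellobiose is absent, so SibS is inactive.
Fe²⁺ is absent, so GixF is inactive.
With no repressor bound, *mibS* is transcribed.
→ *mibS* is ON.
Mn²⁺ is present, so CilH is active.
Tagatose is absent, so QilC is active.
With repressor QilC bound, *irpG* is not transcribed.
→ *irpG* is OFF.
Cu²⁺ is present, so VelH is inactive.
MoO₄²⁻ is absent, so PexB is active.
With repressor PexB bound, *bexD* is not transcribed.
So BexD is not produced.
Required activator VelH is absent, so *vorN* is not transcribed.
→ *vorN* is OFF.
Fumarate is present, so ZorW is active.
Mevalonate is absent, so TorH is inactive.
With repressor ZorW bound, *zorH* is not transcribed.
So ZorH is not produced.
Homoserine is absent, so RudT is active.
No repressor is bound and RudT is active, so *kosC* is transcribed.
→ *kosC* is ON.
2 of the 4 genes are transcribed.

2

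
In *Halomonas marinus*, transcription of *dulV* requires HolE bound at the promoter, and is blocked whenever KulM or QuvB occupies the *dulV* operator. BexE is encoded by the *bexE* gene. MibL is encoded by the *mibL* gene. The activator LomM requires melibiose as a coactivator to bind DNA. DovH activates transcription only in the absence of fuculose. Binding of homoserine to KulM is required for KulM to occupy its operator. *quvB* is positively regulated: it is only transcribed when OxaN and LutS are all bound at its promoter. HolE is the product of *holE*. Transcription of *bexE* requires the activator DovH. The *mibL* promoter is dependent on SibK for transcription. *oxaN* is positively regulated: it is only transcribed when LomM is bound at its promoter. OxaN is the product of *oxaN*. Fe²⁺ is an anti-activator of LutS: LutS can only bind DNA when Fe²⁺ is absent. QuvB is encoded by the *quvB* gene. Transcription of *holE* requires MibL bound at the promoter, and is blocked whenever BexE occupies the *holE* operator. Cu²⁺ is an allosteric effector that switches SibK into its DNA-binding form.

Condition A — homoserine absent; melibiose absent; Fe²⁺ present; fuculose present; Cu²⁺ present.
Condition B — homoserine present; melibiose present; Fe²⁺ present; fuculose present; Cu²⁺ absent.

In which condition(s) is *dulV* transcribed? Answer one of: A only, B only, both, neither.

Condition A:
Homoserine is absent, so KulM is inactive.
Melibiose is absent, so LomM is inactive.
Required activator LomM is absent, so *oxaN* is not transcribed.
So OxaN is not produced.
Fe²⁺ is present, so LutS is inactive.
Required activator OxaN is absent, so *quvB* is not transcribed.
So QuvB is not produced.
Fuculose is present, so DovH is inactive.
Required activator DovH is absent, so *bexE* is not transcribed.
So BexE is not produced.
Cu²⁺ is present, so SibK is active.
No repressor is bound and SibK is active, so *mibL* is transcribed.
So MibL is produced and active.
No repressor is bound and MibL is active, so *holE* is transcribed.
So HolE is produced and active.
No repressor is bound and HolE is active, so *dulV* is transcribed.
→ *dulV* is ON in A.
Condition B:
Homoserine is present, so KulM is active.
Melibiose is present, so LomM is active.
No repressor is bound and LomM is active, so *oxaN* is transcribed.
So OxaN is produced and active.
Fe²⁺ is present, so LutS is inactive.
Required activator LutS is absent, so *quvB* is not transcribed.
So QuvB is not produced.
Fuculose is present, so DovH is inactive.
Required activator DovH is absent, so *bexE* is not transcribed.
So BexE is not produced.
Cu²⁺ is absent, so SibK is inactive.
Required activator SibK is absent, so *mibL* is not transcribed.
So MibL is not produced.
Required activator MibL is absent, so *holE* is not transcribed.
So HolE is not produced.
With repressor KulM bound, *dulV* is not transcribed.
→ *dulV* is OFF in B.

A only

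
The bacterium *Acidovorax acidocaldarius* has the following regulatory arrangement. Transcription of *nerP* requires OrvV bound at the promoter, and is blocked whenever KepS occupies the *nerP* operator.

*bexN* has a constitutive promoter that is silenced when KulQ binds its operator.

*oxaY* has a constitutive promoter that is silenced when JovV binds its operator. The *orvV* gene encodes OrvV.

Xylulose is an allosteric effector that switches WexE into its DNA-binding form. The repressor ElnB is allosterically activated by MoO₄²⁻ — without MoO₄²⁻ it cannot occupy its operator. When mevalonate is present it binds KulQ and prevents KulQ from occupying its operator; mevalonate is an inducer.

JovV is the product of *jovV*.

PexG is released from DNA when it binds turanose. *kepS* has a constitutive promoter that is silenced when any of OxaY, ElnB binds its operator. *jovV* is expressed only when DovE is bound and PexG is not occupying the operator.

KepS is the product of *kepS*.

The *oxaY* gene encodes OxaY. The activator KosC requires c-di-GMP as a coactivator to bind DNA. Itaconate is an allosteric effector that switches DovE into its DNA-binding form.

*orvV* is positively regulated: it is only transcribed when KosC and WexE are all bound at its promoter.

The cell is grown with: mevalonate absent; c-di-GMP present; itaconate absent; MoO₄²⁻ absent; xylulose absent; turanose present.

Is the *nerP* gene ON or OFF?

c-di-GMP is present, so KosC is active.
Xylulose is absent, so WexE is inactive.
Required activator WexE is absent, so *orvV* is not transcribed.
So OrvV is not produced.
Turanose is present, so PexG is inactive.
Itaconate is absent, so DovE is inactive.
Required activator DovE is absent, so *jovV* is not transcribed.
So JovV is not produced.
With no repressor bound, *oxaY* is transcribed.
So OxaY is produced and active.
MoO₄²⁻ is absent, so ElnB is inactive.
With repressor OxaY bound, *kepS* is not transcribed.
So KepS is not produced.
Required activator OrvV is absent, so *nerP* is not transcribed.

OFF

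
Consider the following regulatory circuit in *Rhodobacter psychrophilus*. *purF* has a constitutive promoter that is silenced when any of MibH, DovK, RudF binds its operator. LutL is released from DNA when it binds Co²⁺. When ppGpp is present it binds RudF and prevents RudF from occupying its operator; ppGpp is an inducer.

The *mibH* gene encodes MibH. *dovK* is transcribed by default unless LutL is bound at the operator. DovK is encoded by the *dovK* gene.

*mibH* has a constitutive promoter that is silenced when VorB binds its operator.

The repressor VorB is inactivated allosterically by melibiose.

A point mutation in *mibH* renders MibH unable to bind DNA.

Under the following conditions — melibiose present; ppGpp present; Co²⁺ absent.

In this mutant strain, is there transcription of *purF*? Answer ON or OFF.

MibH is non-functional in this strain, so it has no effect.
Co²⁺ is absent, so LutL is active.
With repressor LutL bound, *dovK* is not transcribed.
So DovK is not produced.
ppGpp is present, so RudF is inactive.
With no repressor bound, *purF* is transcribed.

ON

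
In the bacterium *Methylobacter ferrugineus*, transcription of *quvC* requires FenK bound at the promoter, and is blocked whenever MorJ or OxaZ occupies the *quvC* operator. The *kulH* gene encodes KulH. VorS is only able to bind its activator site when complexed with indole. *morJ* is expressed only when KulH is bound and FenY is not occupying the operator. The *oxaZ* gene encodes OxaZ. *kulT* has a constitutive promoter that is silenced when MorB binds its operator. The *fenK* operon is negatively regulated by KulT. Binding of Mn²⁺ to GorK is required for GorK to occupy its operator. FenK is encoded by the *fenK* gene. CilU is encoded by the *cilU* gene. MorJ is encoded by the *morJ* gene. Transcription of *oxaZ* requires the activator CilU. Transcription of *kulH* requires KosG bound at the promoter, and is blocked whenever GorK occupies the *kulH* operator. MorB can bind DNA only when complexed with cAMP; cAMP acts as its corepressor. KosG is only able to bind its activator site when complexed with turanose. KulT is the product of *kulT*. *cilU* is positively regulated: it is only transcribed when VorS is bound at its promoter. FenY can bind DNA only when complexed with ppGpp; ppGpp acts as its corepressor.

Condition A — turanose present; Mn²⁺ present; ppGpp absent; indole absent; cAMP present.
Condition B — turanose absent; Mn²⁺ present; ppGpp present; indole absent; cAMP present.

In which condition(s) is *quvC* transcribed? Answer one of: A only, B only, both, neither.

Condition A:
Turanose is present, so KosG is active.
Mn²⁺ is present, so GorK is active.
With repressor GorK bound, *kulH* is not transcribed.
So KulH is not produced.
ppGpp is absent, so FenY is inactive.
Required activator KulH is absent, so *morJ* is not transcribed.
So MorJ is not produced.
Indole is absent, so VorS is inactive.
Required activator VorS is absent, so *cilU* is not transcribed.
So CilU is not produced.
Required activator CilU is absent, so *oxaZ* is not transcribed.
So OxaZ is not produced.
cAMP is present, so MorB is active.
With repressor MorB bound, *kulT* is not transcribed.
So KulT is not produced.
With no repressor bound, *fenK* is transcribed.
So FenK is produced and active.
No repressor is bound and FenK is active, so *quvC* is transcribed.
→ *quvC* is ON in A.
Condition B:
Turanose is absent, so KosG is inactive.
Mn²⁺ is present, so GorK is active.
With repressor GorK bound, *kulH* is not transcribed.
So KulH is not produced.
ppGpp is present, so FenY is active.
With repressor FenY bound, *morJ* is not transcribed.
So MorJ is not produced.
Indole is absent, so VorS is inactive.
Required activator VorS is absent, so *cilU* is not transcribed.
So CilU is not produced.
Required activator CilU is absent, so *oxaZ* is not transcribed.
So OxaZ is not produced.
cAMP is present, so MorB is active.
With repressor MorB bound, *kulT* is not transcribed.
So KulT is not produced.
With no repressor bound, *fenK* is transcribed.
So FenK is produced and active.
No repressor is bound and FenK is active, so *quvC* is transcribed.
→ *quvC* is ON in B.

both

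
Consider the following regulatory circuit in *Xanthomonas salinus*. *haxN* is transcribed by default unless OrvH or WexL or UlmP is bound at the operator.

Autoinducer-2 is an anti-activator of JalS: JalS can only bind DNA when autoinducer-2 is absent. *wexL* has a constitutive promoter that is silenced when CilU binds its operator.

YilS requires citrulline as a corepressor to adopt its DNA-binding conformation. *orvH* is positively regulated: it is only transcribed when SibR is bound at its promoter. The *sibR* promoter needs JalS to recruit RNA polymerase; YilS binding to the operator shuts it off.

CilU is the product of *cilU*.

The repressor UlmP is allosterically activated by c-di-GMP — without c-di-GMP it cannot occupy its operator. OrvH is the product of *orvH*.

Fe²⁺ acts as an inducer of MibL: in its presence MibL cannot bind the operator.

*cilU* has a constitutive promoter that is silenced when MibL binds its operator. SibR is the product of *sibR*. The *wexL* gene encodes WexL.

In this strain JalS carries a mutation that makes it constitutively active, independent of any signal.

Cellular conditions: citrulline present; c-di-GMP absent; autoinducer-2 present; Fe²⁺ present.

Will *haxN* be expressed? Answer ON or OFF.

JalS is constitutively active in this strain.
Citrulline is present, so YilS is active.
With repressor YilS bound, *sibR* is not transcribed.
So SibR is not produced.
Required activator SibR is absent, so *orvH* is not transcribed.
So OrvH is not produced.
Fe²⁺ is present, so MibL is inactive.
With no repressor bound, *cilU* is transcribed.
So CilU is produced and active.
With repressor CilU bound, *wexL* is not transcribed.
So WexL is not produced.
c-di-GMP is absent, so UlmP is inactive.
With no repressor bound, *haxN* is transcribed.

ON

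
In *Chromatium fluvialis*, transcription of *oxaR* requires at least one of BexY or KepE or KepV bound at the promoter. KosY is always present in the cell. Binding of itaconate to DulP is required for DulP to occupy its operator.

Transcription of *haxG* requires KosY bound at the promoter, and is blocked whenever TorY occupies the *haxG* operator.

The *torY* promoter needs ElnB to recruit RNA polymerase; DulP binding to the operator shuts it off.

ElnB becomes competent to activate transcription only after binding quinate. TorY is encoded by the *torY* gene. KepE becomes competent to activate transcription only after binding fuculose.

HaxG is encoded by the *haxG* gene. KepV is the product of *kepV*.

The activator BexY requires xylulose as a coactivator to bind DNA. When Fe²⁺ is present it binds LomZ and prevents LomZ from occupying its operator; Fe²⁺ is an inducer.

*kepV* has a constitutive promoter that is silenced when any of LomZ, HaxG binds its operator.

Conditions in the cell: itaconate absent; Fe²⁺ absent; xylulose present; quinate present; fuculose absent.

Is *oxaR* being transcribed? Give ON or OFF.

Xylulose is present, so BexY is active.
Fuculose is absent, so KepE is inactive.
Fe²⁺ is absent, so LomZ is active.
Quinate is present, so ElnB is active.
Itaconate is absent, so DulP is inactive.
No repressor is bound and ElnB is active, so *torY* is transcribed.
So TorY is produced and active.
KosY is produced constitutively and is active.
With repressor TorY bound, *haxG* is not transcribed.
So HaxG is not produced.
With repressor LomZ bound, *kepV* is not transcribed.
So KepV is not produced.
Activator BexY is present, so *oxaR* is transcribed.

ON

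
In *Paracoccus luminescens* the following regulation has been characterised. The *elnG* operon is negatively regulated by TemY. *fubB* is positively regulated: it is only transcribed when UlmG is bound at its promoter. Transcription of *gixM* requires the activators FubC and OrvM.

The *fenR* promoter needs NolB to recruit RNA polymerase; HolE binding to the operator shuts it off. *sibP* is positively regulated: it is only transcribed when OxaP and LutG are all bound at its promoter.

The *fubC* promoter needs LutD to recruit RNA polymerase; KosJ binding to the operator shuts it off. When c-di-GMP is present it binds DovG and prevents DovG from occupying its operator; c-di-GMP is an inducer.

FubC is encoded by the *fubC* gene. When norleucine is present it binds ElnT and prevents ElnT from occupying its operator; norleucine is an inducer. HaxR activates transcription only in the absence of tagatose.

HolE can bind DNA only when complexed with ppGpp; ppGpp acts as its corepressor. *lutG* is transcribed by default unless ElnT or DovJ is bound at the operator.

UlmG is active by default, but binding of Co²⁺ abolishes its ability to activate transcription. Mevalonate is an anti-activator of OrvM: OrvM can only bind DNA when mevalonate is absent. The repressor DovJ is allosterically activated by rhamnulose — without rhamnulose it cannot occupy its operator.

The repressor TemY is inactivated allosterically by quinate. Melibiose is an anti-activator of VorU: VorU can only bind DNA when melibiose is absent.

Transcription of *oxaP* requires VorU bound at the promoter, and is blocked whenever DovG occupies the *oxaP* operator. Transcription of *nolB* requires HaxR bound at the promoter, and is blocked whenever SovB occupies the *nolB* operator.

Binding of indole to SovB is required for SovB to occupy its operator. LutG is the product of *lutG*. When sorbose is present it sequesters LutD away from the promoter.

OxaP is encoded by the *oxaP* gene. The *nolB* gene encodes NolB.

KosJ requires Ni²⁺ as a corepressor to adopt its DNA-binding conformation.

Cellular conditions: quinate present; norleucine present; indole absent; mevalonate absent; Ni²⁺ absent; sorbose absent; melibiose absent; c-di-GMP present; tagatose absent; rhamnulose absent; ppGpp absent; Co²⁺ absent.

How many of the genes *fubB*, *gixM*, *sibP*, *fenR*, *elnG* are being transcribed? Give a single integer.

Co²⁺ is absent, so UlmG is active.
No repressor is bound and UlmG is active, so *fubB* is transcribed.
→ *fubB* is ON.
Sorbose is absent, so LutD is active.
Ni²⁺ is absent, so KosJ is inactive.
No repressor is bound and LutD is active, so *fubC* is transcribed.
So FubC is produced and active.
Mevalonate is absent, so OrvM is active.
No repressor is bound and FubC and OrvM are active, so *gixM* is transcribed.
→ *gixM* is ON.
Melibiose is absent, so VorU is active.
c-di-GMP is present, so DovG is inactive.
No repressor is bound and VorU is active, so *oxaP* is transcribed.
So OxaP is produced and active.
Norleucine is present, so ElnT is inactive.
Rhamnulose is absent, so DovJ is inactive.
With no repressor bound, *lutG* is transcribed.
So LutG is produced and active.
No repressor is bound and OxaP and LutG are active, so *sibP* is transcribed.
→ *sibP* is ON.
ppGpp is absent, so HolE is inactive.
Tagatose is absent, so HaxR is active.
Indole is absent, so SovB is inactive.
No repressor is bound and HaxR is active, so *nolB* is transcribed.
So NolB is produced and active.
No repressor is bound and NolB is active, so *fenR* is transcribed.
→ *fenR* is ON.
Quinate is present, so TemY is inactive.
With no repressor bound, *elnG* is transcribed.
→ *elnG* is ON.
5 of the 5 genes are transcribed.

5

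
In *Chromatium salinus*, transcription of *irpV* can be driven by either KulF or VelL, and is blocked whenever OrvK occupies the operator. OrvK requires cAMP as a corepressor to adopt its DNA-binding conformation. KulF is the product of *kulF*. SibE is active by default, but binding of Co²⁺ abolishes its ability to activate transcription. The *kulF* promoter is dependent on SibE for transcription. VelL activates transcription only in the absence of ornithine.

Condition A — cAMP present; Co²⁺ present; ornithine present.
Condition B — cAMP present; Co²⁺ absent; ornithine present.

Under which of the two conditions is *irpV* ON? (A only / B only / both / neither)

Condition A:
cAMP is present, so OrvK is active.
Co²⁺ is present, so SibE is inactive.
Required activator SibE is absent, so *kulF* is not transcribed.
So KulF is not produced.
Ornithine is present, so VelL is inactive.
With repressor OrvK bound, *irpV* is not transcribed.
→ *irpV* is OFF in A.
Condition B:
cAMP is present, so OrvK is active.
Co²⁺ is absent, so SibE is active.
No repressor is bound and SibE is active, so *kulF* is transcribed.
So KulF is produced and active.
Ornithine is present, so VelL is inactive.
With repressor OrvK bound, *irpV* is not transcribed.
→ *irpV* is OFF in B.

neither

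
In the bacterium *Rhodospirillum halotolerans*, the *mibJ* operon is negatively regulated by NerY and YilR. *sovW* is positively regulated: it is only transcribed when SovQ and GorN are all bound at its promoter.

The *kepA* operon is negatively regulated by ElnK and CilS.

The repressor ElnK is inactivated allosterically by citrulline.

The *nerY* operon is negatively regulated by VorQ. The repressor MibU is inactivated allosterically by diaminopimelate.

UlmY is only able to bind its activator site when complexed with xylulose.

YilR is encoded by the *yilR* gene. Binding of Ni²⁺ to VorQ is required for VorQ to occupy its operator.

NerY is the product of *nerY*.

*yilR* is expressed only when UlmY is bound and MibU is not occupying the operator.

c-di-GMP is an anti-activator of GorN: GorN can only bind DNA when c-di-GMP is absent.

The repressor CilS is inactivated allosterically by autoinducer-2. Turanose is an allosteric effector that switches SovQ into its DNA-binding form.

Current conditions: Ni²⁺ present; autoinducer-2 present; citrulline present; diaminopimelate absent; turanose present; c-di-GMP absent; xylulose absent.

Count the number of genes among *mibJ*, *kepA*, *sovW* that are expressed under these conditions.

3

Ni²⁺ is present, so VorQ is active.
With repressor VorQ bound, *nerY* is not transcribed.
So NerY is not produced.
Xylulose is absent, so UlmY is inactive.
Diaminopimelate is absent, so MibU is active.
With repressor MibU bound, *yilR* is not transcribed.
So YilR is not produced.
With no repressor bound, *mibJ* is transcribed.
→ *mibJ* is ON.
Citrulline is present, so ElnK is inactive.
Autoinducer-2 is present, so CilS is inactive.
With no repressor bound, *kepA* is transcribed.
→ *kepA* is ON.
Turanose is present, so SovQ is active.
c-di-GMP is absent, so GorN is active.
No repressor is bound and SovQ and GorN are active, so *sovW* is transcribed.
→ *sovW* is ON.
3 of the 3 genes are transcribed.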